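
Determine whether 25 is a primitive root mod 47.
25^{23} ≡ 1 (mod 47) and 23 < 46, so ord_47(25) = 23 ≠ 46 and 25 is not a primitive root.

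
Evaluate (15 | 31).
(15/31) = 15^{15} mod 31 = -1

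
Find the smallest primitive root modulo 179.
g = 2. For each prime q|178: 2^{89}≡178, 2^{2}≡4, none ≡ 1, so ord_179(2) = 178 and 2 is a primitive root.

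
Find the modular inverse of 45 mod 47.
Since 47 is prime, by Fermat 45^(-1) ≡ 45^{45} ≡ 23 (mod 47). Verify: 45 × 23 = 1035 ≡ 1 (mod 47)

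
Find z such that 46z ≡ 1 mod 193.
Since 193 is prime, by Fermat 46^(-1) ≡ 46^{191} ≡ 21 mod 193. Verify: 46 × 21 = 966 ≡ 1 mod 193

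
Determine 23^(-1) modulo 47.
Since 47 is prime, by Fermat 23^(-1) ≡ 23^{45} ≡ 45 mod 47. Verify: 23 × 45 = 1035 ≡ 1 mod 47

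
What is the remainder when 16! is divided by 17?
By Wilson's theorem, (16)! ≡ -1 ≡ 16 (mod 17)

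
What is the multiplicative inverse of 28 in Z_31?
Since 31 is prime, by Fermat 28^(-1) ≡ 28^{29} ≡ 10 (mod 31). Verify: 28 × 10 = 280 ≡ 1 (mod 31)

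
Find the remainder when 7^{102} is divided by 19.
By Fermat: 7^{18} ≡ 1 mod 19. 102 = 5×18 + 12. So 7^{102} ≡ 7^{12} ≡ 1 mod 19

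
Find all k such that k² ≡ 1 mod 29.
The square roots of 1 mod 29 are 1 and 28. Verify: 1² = 1 ≡ 1 mod 29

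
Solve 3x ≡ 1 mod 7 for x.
Since 7 is prime, by Fermat 3^(-1) ≡ 3^{5} ≡ 5 mod 7. Verify: 3 × 5 = 15 ≡ 1 mod 7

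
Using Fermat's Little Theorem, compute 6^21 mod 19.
By Fermat: 6^{18} ≡ 1 mod 19. So 6^{21} = 6^{18} · 6^{3} ≡ 6^{3} ≡ 7 mod 19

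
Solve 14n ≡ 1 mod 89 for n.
Since 89 is prime, by Fermat 14^(-1) ≡ 14^{87} ≡ 70 mod 89. Verify: 14 × 70 = 980 ≡ 1 mod 89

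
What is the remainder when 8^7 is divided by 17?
By repeated squaring mod 17: 8^{1}≡8, 8^{2}≡13, 8^{4}≡16. Then 8^{7} = 8^{4+2+1} ≡ 16 × 13 × 8 ≡ 15 mod 17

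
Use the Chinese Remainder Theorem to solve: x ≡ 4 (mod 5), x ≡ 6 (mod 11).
M = 5 × 11 = 55. M₁ = 11, y₁ ≡ 1 (mod 5). M₂ = 5, y₂ ≡ 9 (mod 11). x = 4×11×1 + 6×5×9 ≡ 39 (mod 55)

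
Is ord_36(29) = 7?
Powers of 29 mod 36: 29^1≡29, 29^2≡13, 29^3≡17, 29^4≡25, 29^5≡5, 29^6≡1. Already 29^6≡1, so the order is 6 < 7. No, the actual order is 6.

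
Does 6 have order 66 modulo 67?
6^{33} ≡ 1 mod 67 and 33 < 66, so ord_67(6) = 33 ≠ 66 and 6 is not a primitive root.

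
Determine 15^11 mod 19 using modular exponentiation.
By repeated squaring (mod 19): 15^{1}≡15, 15^{2}≡16, 15^{4}≡9, 15^{8}≡5. Then 15^{11} = 15^{8+2+1} ≡ 5 × 16 × 15 ≡ 3 (mod 19)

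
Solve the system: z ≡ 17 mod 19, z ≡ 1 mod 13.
M = 19 × 13 = 247. M₁ = 13, y₁ ≡ 3 mod 19. M₂ = 19, y₂ ≡ 11 mod 13. z = 17×13×3 + 1×19×11 ≡ 131 mod 247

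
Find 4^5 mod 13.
By repeated squaring mod 13: 4^{1}≡4, 4^{2}≡3, 4^{4}≡9. Then 4^{5} = 4^{4+1} ≡ 9 × 4 ≡ 10 mod 13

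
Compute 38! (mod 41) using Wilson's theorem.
(40)! = (38)! × (39) × (40) ≡ -1 (mod 41). So (38)! ≡ -1 × [(40)(39)]^(-1) ≡ 20 (mod 41)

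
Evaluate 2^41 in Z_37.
Using Fermat: 2^{36} ≡ 1 mod 37. 41 ≡ 5 mod 36. So 2^{41} ≡ 2^{5} ≡ 32 mod 37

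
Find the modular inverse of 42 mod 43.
Since 43 is prime, by Fermat 42^(-1) ≡ 42^{41} ≡ 42 (mod 43). Verify: 42 × 42 = 1764 ≡ 1 (mod 43)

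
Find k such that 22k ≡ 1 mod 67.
Since 67 is prime, by Fermat 22^(-1) ≡ 22^{65} ≡ 64 mod 67. Verify: 22 × 64 = 1408 ≡ 1 mod 67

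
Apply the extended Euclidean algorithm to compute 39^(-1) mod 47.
Extended GCD: 39(-6) + 47(5) = 1. So 39^(-1) ≡ -6 ≡ 41 mod 47. Verify: 39 × 41 = 1599 ≡ 1 mod 47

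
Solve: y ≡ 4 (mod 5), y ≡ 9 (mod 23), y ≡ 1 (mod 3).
M = 5 × 23 × 3 = 345. M₁ = 69, y₁ ≡ 4 (mod 5). M₂ = 15, y₂ ≡ 20 (mod 23). M₃ = 115, y₃ ≡ 1 (mod 3). y = 4×69×4 + 9×15×20 + 1×115×1 ≡ 124 (mod 345)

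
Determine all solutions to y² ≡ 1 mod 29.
The square roots of 1 mod 29 are 1 and 28. Verify: 1² = 1 ≡ 1 mod 29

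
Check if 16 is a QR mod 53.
By Euler's criterion: 16^{26} ≡ 1 (mod 53). Since this equals 1, 16 is a QR.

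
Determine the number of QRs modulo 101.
The squaring map on Z_101* is 2-to-1, so there are (100)/2 = 50 QRs.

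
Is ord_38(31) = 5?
Powers of 31 mod 38: 31^1≡31, 31^2≡11, 31^3≡37, 31^4≡7, 31^5≡27, 31^6≡1. 31^5≡27≢1, so ord ≠ 5. No, the actual order is 6.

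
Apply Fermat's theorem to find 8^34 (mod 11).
By Fermat: 8^{10} ≡ 1 (mod 11). 34 = 3×10 + 4. So 8^{34} ≡ 8^{4} ≡ 4 (mod 11)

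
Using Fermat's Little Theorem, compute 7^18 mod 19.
By Fermat's Little Theorem, 7^{18} ≡ 1 mod 19 since 19 is prime and gcd(7, 19) = 1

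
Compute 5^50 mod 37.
Using Fermat: 5^{36} ≡ 1 (mod 37). 50 ≡ 14 (mod 36). So 5^{50} ≡ 5^{14} ≡ 28 (mod 37)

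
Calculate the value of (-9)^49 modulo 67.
By repeated squaring mod 67: (-9)^{1}≡58, (-9)^{2}≡14, (-9)^{4}≡62, (-9)^{8}≡25, (-9)^{16}≡22, (-9)^{32}≡15. Then (-9)^{49} = (-9)^{32+16+1} ≡ 15 × 22 × 58 ≡ 45 mod 67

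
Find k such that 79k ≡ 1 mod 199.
Since 199 is prime, by Fermat 79^(-1) ≡ 79^{197} ≡ 131 mod 199. Verify: 79 × 131 = 10349 ≡ 1 mod 199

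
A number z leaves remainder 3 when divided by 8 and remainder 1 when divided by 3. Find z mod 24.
M = 8 × 3 = 24. M₁ = 3, y₁ ≡ 3 mod 8. M₂ = 8, y₂ ≡ 2 mod 3. z = 3×3×3 + 1×8×2 ≡ 19 mod 24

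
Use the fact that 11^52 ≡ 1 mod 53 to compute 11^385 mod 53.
By Fermat: 11^{52} ≡ 1 mod 53. 385 ≡ 21 mod 52. So 11^{385} ≡ 11^{21} ≡ 43 mod 53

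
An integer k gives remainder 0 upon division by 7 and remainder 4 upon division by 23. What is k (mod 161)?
M = 7 × 23 = 161. M₁ = 23, y₁ ≡ 4 (mod 7). M₂ = 7, y₂ ≡ 10 (mod 23). k = 0×23×4 + 4×7×10 ≡ 119 (mod 161)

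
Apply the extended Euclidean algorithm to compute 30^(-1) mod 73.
Extended GCD: 30(-17) + 73(7) = 1. So 30^(-1) ≡ -17 ≡ 56 (mod 73). Verify: 30 × 56 = 1680 ≡ 1 (mod 73)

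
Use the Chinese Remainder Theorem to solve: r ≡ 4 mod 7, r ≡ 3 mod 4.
M = 7 × 4 = 28. M₁ = 4, y₁ ≡ 2 mod 7. M₂ = 7, y₂ ≡ 3 mod 4. r = 4×4×2 + 3×7×3 ≡ 11 mod 28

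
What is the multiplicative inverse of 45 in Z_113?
Since 113 is prime, by Fermat 45^(-1) ≡ 45^{111} ≡ 108 (mod 113). Verify: 45 × 108 = 4860 ≡ 1 (mod 113)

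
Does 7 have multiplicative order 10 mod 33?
Powers of 7 mod 33: 7^1≡7, 7^2≡16, 7^3≡13, 7^4≡25, 7^5≡10, 7^6≡4, 7^7≡28, 7^8≡31, 7^9≡19, 7^10≡1. First k with 7^k≡1 is k=10. Yes, ord_33(7) = 10.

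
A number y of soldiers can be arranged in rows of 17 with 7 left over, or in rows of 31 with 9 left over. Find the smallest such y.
M = 17 × 31 = 527. M₁ = 31, y₁ ≡ 11 (mod 17). M₂ = 17, y₂ ≡ 11 (mod 31). y = 7×31×11 + 9×17×11 ≡ 381 (mod 527)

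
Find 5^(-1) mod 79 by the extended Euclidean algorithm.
Extended GCD: 5(16) + 79(-1) = 1. So 5^(-1) ≡ 16 mod 79. Verify: 5 × 16 = 80 ≡ 1 mod 79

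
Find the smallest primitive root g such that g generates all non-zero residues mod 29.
g = 2. Powers: [2, 4, 8, 16, 3, 6, 12, 24, ...] generates all 28 non-zero residues.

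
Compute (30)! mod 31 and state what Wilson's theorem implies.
(30)! mod 31 = 30. Since this equals -1 mod 31, Wilson confirms 31 is prime.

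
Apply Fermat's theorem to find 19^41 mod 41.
By Fermat: 19^{40} ≡ 1 mod 41. So 19^{41} = 19^{40} · 19^{1} ≡ 19^{1} ≡ 19 mod 41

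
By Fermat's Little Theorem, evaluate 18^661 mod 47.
By Fermat: 18^{46} ≡ 1 mod 47. 661 ≡ 17 mod 46. So 18^{661} ≡ 18^{17} ≡ 3 mod 47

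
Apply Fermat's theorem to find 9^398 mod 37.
By Fermat: 9^{36} ≡ 1 mod 37. 398 ≡ 2 mod 36. So 9^{398} ≡ 9^{2} ≡ 7 mod 37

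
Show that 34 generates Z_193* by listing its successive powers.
34^1, 34^2, ..., 34^{192} mod 193: [34, 191, 125, 4, 136, 185, 114, 16, 158, 161, 70, 64, 53, 65, 87, 63, 19, 67, 155, 59, 76, 75, 41, 43, 111, 107, 164, 172, 58, 42, 77, 109, 39, 168, 115, 50, 156, 93, 74, 7, 45, 179, 103, 28, 180, 137, 26, 112, 141, 162, 104, 62, 178, 69, 30, 55, 133, 83, 120, 27, 146, 139, 94, 108, 5, 170, 183, 46, 20, 101, 153, 184, 80, 18, 33, 157, 127, 72, 132, 49, 122, 95, 142, 3, 102, 187, 182, 12, 22, 169, 149, 48, 88, 97, 17, 192, 159, 2, 68, 189, 57, 8, 79, 177, 35, 32, 123, 129, 140, 128, 106, 130, 174, 126, 38, 134, 117, 118, 152, 150, 82, 86, 29, 21, 135, 151, 116, 84, 154, 25, 78, 143, 37, 100, 119, 186, 148, 14, 90, 165, 13, 56, 167, 81, 52, 31, 89, 131, 15, 124, 163, 138, 60, 110, 73, 166, 47, 54, 99, 85, 188, 23, 10, 147, 173, 92, 40, 9, 113, 175, 160, 36, 66, 121, 61, 144, 71, 98, 51, 190, 91, 6, 11, 181, 171, 24, 44, 145, 105, 96, 176, 1]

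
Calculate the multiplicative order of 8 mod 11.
Powers of 8 mod 11: 8^1≡8, 8^2≡9, 8^3≡6, 8^4≡4, 8^5≡10, 8^6≡3, 8^7≡2, 8^8≡5, 8^9≡7, 8^10≡1. ord_11(8) = 10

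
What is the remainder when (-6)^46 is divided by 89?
By repeated squaring mod 89: (-6)^{1}≡83, (-6)^{2}≡36, (-6)^{4}≡50, (-6)^{8}≡8, (-6)^{16}≡64, (-6)^{32}≡2. Then (-6)^{46} = (-6)^{32+8+4+2} ≡ 2 × 8 × 50 × 36 ≡ 53 mod 89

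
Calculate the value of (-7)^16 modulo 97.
By repeated squaring mod 97: (-7)^{1}≡90, (-7)^{2}≡49, (-7)^{4}≡73, (-7)^{8}≡91, (-7)^{16}≡36. So (-7)^{16} ≡ 36 mod 97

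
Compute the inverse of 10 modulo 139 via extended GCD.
Extended GCD: 10(14) + 139(-1) = 1. So 10^(-1) ≡ 14 mod 139. Verify: 10 × 14 = 140 ≡ 1 mod 139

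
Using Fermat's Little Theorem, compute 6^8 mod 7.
By Fermat: 6^{6} ≡ 1 (mod 7). So 6^{8} = 6^{6} · 6^{2} ≡ 6^{2} ≡ 1 (mod 7)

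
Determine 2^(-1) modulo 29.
Since 29 is prime, by Fermat 2^(-1) ≡ 2^{27} ≡ 15 mod 29. Verify: 2 × 15 = 30 ≡ 1 mod 29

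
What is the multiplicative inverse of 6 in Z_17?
Since 17 is prime, by Fermat 6^(-1) ≡ 6^{15} ≡ 3 mod 17. Verify: 6 × 3 = 18 ≡ 1 mod 17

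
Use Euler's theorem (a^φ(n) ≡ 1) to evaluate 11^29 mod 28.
By Euler: 11^{12} ≡ 1 (mod 28) since gcd(11, 28) = 1. 29 = 2×12 + 5. So 11^{29} ≡ 11^{5} ≡ 23 (mod 28)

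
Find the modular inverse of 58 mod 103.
Since 103 is prime, by Fermat 58^(-1) ≡ 58^{101} ≡ 16 mod 103. Verify: 58 × 16 = 928 ≡ 1 mod 103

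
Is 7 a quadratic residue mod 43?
By Euler's criterion: 7^{21} ≡ 42 mod 43. Since this equals -1 (≡ 42), 7 is not a QR.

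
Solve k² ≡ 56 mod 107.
The square roots of 56 mod 107 are 85 and 22. Verify: 85² = 7225 ≡ 56 mod 107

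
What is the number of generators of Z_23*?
There are φ(23-1) = φ(22) = 10 primitive roots modulo 23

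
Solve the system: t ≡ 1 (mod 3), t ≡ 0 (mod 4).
M = 3 × 4 = 12. M₁ = 4, y₁ ≡ 1 (mod 3). M₂ = 3, y₂ ≡ 3 (mod 4). t = 1×4×1 + 0×3×3 ≡ 4 (mod 12)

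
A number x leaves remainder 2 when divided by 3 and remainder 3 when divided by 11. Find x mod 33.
M = 3 × 11 = 33. M₁ = 11, y₁ ≡ 2 mod 3. M₂ = 3, y₂ ≡ 4 mod 11. x = 2×11×2 + 3×3×4 ≡ 14 mod 33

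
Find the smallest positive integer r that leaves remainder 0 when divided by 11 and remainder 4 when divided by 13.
M = 11 × 13 = 143. M₁ = 13, y₁ ≡ 6 mod 11. M₂ = 11, y₂ ≡ 6 mod 13. r = 0×13×6 + 4×11×6 ≡ 121 mod 143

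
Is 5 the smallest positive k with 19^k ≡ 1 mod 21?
Powers of 19 mod 21: 19^1≡19, 19^2≡4, 19^3≡13, 19^4≡16, 19^5≡10, 19^6≡1. 19^5≡10≢1, so ord ≠ 5. No, the actual order is 6.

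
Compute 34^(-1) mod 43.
Since 43 is prime, by Fermat 34^(-1) ≡ 34^{41} ≡ 19 mod 43. Verify: 34 × 19 = 646 ≡ 1 mod 43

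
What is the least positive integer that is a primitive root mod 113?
g = 3. For each prime q|112: 3^{56}≡112, 3^{16}≡49, none ≡ 1, so ord_113(3) = 112 and 3 is a primitive root.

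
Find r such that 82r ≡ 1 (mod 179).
Since 179 is prime, by Fermat 82^(-1) ≡ 82^{177} ≡ 155 (mod 179). Verify: 82 × 155 = 12710 ≡ 1 (mod 179)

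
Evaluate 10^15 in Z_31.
By repeated squaring mod 31: 10^{1}≡10, 10^{2}≡7, 10^{4}≡18, 10^{8}≡14. Then 10^{15} = 10^{8+4+2+1} ≡ 14 × 18 × 7 × 10 ≡ 1 mod 31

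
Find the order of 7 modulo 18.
Powers of 7 mod 18: 7^1≡7, 7^2≡13, 7^3≡1. So the order of 7 is 3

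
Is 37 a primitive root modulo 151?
37^{75} ≡ 1 (mod 151) and 75 < 150, so ord_151(37) = 75 ≠ 150 and 37 is not a primitive root.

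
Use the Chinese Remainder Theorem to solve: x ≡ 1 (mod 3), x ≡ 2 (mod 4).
M = 3 × 4 = 12. M₁ = 4, y₁ ≡ 1 (mod 3). M₂ = 3, y₂ ≡ 3 (mod 4). x = 1×4×1 + 2×3×3 ≡ 10 (mod 12)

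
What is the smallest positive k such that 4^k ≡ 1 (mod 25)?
Powers of 4 mod 25: 4^1≡4, 4^2≡16, 4^3≡14, 4^4≡6, 4^5≡24, 4^6≡21, 4^7≡9, 4^8≡11, 4^9≡19, 4^10≡1. So the order of 4 is 10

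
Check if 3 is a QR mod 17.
By Euler's criterion: 3^{8} ≡ 16 (mod 17). Since this equals -1 (≡ 16), 3 is not a QR.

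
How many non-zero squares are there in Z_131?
For prime 131, there are (p-1)/2 = (131-1)/2 = 65 quadratic residues (excluding 0).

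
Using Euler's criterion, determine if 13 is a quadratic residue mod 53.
By Euler's criterion: 13^{26} ≡ 1 (mod 53). Since this equals 1, 13 is a QR.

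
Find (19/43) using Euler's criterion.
(19/43) = 19^{21} mod 43 = -1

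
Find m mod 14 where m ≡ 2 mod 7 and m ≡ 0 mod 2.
M = 7 × 2 = 14. M₁ = 2, y₁ ≡ 4 mod 7. M₂ = 7, y₂ ≡ 1 mod 2. m = 2×2×4 + 0×7×1 ≡ 2 mod 14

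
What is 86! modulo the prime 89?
(88)! = (86)! × (87) × (88) ≡ -1 (mod 89). So (86)! ≡ -1 × [(88)(87)]^(-1) ≡ 44 (mod 89)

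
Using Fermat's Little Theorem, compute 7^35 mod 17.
By Fermat: 7^{16} ≡ 1 mod 17. 35 = 2×16 + 3. So 7^{35} ≡ 7^{3} ≡ 3 mod 17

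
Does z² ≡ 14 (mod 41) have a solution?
By Euler's criterion: 14^{20} ≡ 40 (mod 41). Since this equals -1 (≡ 40), 14 is not a QR.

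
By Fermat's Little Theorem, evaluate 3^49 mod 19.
By Fermat: 3^{18} ≡ 1 (mod 19). 49 = 2×18 + 13. So 3^{49} ≡ 3^{13} ≡ 14 (mod 19)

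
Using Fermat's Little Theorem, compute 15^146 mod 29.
By Fermat: 15^{28} ≡ 1 (mod 29). 146 = 5×28 + 6. So 15^{146} ≡ 15^{6} ≡ 5 (mod 29)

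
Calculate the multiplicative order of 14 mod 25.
Powers of 14 mod 25: 14^1≡14, 14^2≡21, 14^3≡19, 14^4≡16, 14^5≡24, 14^6≡11, 14^7≡4, 14^8≡6, 14^9≡9, 14^10≡1. Order = 10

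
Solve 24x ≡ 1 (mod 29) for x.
Since 29 is prime, by Fermat 24^(-1) ≡ 24^{27} ≡ 23 (mod 29). Verify: 24 × 23 = 552 ≡ 1 (mod 29)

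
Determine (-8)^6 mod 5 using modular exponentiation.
Using Fermat: (-8)^{4} ≡ 1 (mod 5). 6 ≡ 2 (mod 4). So (-8)^{6} ≡ (-8)^{2} ≡ 4 (mod 5)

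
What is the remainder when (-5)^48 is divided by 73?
By repeated squaring (mod 73): (-5)^{1}≡68, (-5)^{2}≡25, (-5)^{4}≡41, (-5)^{8}≡2, (-5)^{16}≡4, (-5)^{32}≡16. Then (-5)^{48} = (-5)^{32+16} ≡ 16 × 4 ≡ 64 (mod 73)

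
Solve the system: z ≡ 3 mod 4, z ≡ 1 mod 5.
M = 4 × 5 = 20. M₁ = 5, y₁ ≡ 1 mod 4. M₂ = 4, y₂ ≡ 4 mod 5. z = 3×5×1 + 1×4×4 ≡ 11 mod 20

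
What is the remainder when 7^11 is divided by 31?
By repeated squaring mod 31: 7^{1}≡7, 7^{2}≡18, 7^{4}≡14, 7^{8}≡10. Then 7^{11} = 7^{8+2+1} ≡ 10 × 18 × 7 ≡ 20 mod 31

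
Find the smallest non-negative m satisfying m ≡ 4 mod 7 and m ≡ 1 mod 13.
M = 7 × 13 = 91. M₁ = 13, y₁ ≡ 6 mod 7. M₂ = 7, y₂ ≡ 2 mod 13. m = 4×13×6 + 1×7×2 ≡ 53 mod 91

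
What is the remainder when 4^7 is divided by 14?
By repeated squaring mod 14: 4^{1}≡4, 4^{2}≡2, 4^{4}≡4. Then 4^{7} = 4^{4+2+1} ≡ 4 × 2 × 4 ≡ 4 mod 14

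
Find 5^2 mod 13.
5^{2} = 25 ≡ 12 mod 13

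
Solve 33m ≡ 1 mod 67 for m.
Since 67 is prime, by Fermat 33^(-1) ≡ 33^{65} ≡ 65 mod 67. Verify: 33 × 65 = 2145 ≡ 1 mod 67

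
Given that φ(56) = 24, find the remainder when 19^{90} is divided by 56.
By Euler: 19^{24} ≡ 1 (mod 56) since gcd(19, 56) = 1. 90 = 3×24 + 18. So 19^{90} ≡ 19^{18} ≡ 1 (mod 56)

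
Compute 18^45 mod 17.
Using Fermat: 18^{16} ≡ 1 (mod 17). 45 ≡ 13 (mod 16). So 18^{45} ≡ 18^{13} ≡ 1 (mod 17)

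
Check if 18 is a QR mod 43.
By Euler's criterion: 18^{21} ≡ 42 (mod 43). Since this equals -1 (≡ 42), 18 is not a QR.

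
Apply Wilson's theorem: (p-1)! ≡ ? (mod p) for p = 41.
By Wilson's theorem, (40)! ≡ -1 ≡ 40 (mod 41)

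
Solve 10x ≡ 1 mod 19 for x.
Since 19 is prime, by Fermat 10^(-1) ≡ 10^{17} ≡ 2 mod 19. Verify: 10 × 2 = 20 ≡ 1 mod 19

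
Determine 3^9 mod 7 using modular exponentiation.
Using Fermat: 3^{6} ≡ 1 mod 7. 9 ≡ 3 mod 6. So 3^{9} ≡ 3^{3} ≡ 6 mod 7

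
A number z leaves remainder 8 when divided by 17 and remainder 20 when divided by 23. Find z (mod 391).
M = 17 × 23 = 391. M₁ = 23, y₁ ≡ 3 (mod 17). M₂ = 17, y₂ ≡ 19 (mod 23). z = 8×23×3 + 20×17×19 ≡ 365 (mod 391)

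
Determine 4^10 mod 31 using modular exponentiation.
By repeated squaring mod 31: 4^{1}≡4, 4^{2}≡16, 4^{4}≡8, 4^{8}≡2. Then 4^{10} = 4^{8+2} ≡ 2 × 16 ≡ 1 mod 31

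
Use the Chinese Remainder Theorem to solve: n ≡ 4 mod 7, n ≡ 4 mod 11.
M = 7 × 11 = 77. M₁ = 11, y₁ ≡ 2 mod 7. M₂ = 7, y₂ ≡ 8 mod 11. n = 4×11×2 + 4×7×8 ≡ 4 mod 77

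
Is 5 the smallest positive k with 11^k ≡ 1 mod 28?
Powers of 11 mod 28: 11^1≡11, 11^2≡9, 11^3≡15, 11^4≡25, 11^5≡23, 11^6≡1. 11^5≡23≢1, so ord ≠ 5. No, the actual order is 6.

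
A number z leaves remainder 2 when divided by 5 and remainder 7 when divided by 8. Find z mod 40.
M = 5 × 8 = 40. M₁ = 8, y₁ ≡ 2 mod 5. M₂ = 5, y₂ ≡ 5 mod 8. z = 2×8×2 + 7×5×5 ≡ 7 mod 40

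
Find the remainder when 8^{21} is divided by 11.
By Fermat: 8^{10} ≡ 1 mod 11. 21 = 2×10 + 1. So 8^{21} ≡ 8^{1} ≡ 8 mod 11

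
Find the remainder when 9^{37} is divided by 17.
By Fermat: 9^{16} ≡ 1 mod 17. 37 = 2×16 + 5. So 9^{37} ≡ 9^{5} ≡ 8 mod 17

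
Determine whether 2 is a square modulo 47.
By Euler's criterion: 2^{23} ≡ 1 mod 47. Since this equals 1, 2 is a QR.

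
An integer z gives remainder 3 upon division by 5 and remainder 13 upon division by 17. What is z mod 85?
M = 5 × 17 = 85. M₁ = 17, y₁ ≡ 3 mod 5. M₂ = 5, y₂ ≡ 7 mod 17. z = 3×17×3 + 13×5×7 ≡ 13 mod 85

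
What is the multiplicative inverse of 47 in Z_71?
Since 71 is prime, by Fermat 47^(-1) ≡ 47^{69} ≡ 68 mod 71. Verify: 47 × 68 = 3196 ≡ 1 mod 71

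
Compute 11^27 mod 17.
Using Fermat: 11^{16} ≡ 1 mod 17. 27 ≡ 11 mod 16. So 11^{27} ≡ 11^{11} ≡ 12 mod 17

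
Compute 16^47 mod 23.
Using Fermat: 16^{22} ≡ 1 (mod 23). 47 ≡ 3 (mod 22). So 16^{47} ≡ 16^{3} ≡ 2 (mod 23)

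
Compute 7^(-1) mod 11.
Since 11 is prime, by Fermat 7^(-1) ≡ 7^{9} ≡ 8 mod 11. Verify: 7 × 8 = 56 ≡ 1 mod 11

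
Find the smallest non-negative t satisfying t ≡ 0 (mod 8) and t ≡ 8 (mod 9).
M = 8 × 9 = 72. M₁ = 9, y₁ ≡ 1 (mod 8). M₂ = 8, y₂ ≡ 8 (mod 9). t = 0×9×1 + 8×8×8 ≡ 8 (mod 72)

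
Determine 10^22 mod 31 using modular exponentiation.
By repeated squaring (mod 31): 10^{1}≡10, 10^{2}≡7, 10^{4}≡18, 10^{8}≡14, 10^{16}≡10. Then 10^{22} = 10^{16+4+2} ≡ 10 × 18 × 7 ≡ 20 (mod 31)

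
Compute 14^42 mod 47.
By repeated squaring mod 47: 14^{1}≡14, 14^{2}≡8, 14^{4}≡17, 14^{8}≡7, 14^{16}≡2, 14^{32}≡4. Then 14^{42} = 14^{32+8+2} ≡ 4 × 7 × 8 ≡ 36 mod 47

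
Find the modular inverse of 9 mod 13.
Since 13 is prime, by Fermat 9^(-1) ≡ 9^{11} ≡ 3 mod 13. Verify: 9 × 3 = 27 ≡ 1 mod 13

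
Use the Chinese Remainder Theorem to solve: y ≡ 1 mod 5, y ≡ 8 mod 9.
M = 5 × 9 = 45. M₁ = 9, y₁ ≡ 4 mod 5. M₂ = 5, y₂ ≡ 2 mod 9. y = 1×9×4 + 8×5×2 ≡ 26 mod 45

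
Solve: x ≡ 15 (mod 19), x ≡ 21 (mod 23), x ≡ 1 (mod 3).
M = 19 × 23 × 3 = 1311. M₁ = 69, y₁ ≡ 8 (mod 19). M₂ = 57, y₂ ≡ 21 (mod 23). M₃ = 437, y₃ ≡ 2 (mod 3). x = 15×69×8 + 21×57×21 + 1×437×2 ≡ 205 (mod 1311)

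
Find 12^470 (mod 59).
Using Fermat: 12^{58} ≡ 1 (mod 59). 470 ≡ 6 (mod 58). So 12^{470} ≡ 12^{6} ≡ 53 (mod 59)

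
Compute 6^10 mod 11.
Using Fermat: 6^{10} ≡ 1 mod 11. 10 ≡ 0 mod 10. So 6^{10} ≡ 6^{0} ≡ 1 mod 11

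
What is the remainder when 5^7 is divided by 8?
By repeated squaring mod 8: 5^{1}≡5, 5^{2}≡1, 5^{4}≡1. Then 5^{7} = 5^{4+2+1} ≡ 1 × 1 × 5 ≡ 5 mod 8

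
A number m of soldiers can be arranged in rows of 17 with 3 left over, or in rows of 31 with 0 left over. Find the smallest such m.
M = 17 × 31 = 527. M₁ = 31, y₁ ≡ 11 mod 17. M₂ = 17, y₂ ≡ 11 mod 31. m = 3×31×11 + 0×17×11 ≡ 496 mod 527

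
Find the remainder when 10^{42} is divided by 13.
By Fermat: 10^{12} ≡ 1 (mod 13). 42 = 3×12 + 6. So 10^{42} ≡ 10^{6} ≡ 1 (mod 13)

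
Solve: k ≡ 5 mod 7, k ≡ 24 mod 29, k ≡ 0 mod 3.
M = 7 × 29 × 3 = 609. M₁ = 87, y₁ ≡ 5 mod 7. M₂ = 21, y₂ ≡ 18 mod 29. M₃ = 203, y₃ ≡ 2 mod 3. k = 5×87×5 + 24×21×18 + 0×203×2 ≡ 285 mod 609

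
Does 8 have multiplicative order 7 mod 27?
Powers of 8 mod 27: 8^1≡8, 8^2≡10, 8^3≡26, 8^4≡19, 8^5≡17, 8^6≡1. Already 8^6≡1, so the order is 6 < 7. No, the actual order is 6.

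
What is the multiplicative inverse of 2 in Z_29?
Since 29 is prime, by Fermat 2^(-1) ≡ 2^{27} ≡ 15 mod 29. Verify: 2 × 15 = 30 ≡ 1 mod 29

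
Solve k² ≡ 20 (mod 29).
The square roots of 20 mod 29 are 7 and 22. Verify: 7² = 49 ≡ 20 (mod 29)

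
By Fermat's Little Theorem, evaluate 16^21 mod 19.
By Fermat: 16^{18} ≡ 1 (mod 19). So 16^{21} = 16^{18} · 16^{3} ≡ 16^{3} ≡ 11 (mod 19)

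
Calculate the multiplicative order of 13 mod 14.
Powers of 13 mod 14: 13^1≡13, 13^2≡1. So the order of 13 is 2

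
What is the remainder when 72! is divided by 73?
By Wilson's theorem, (72)! ≡ -1 ≡ 72 (mod 73)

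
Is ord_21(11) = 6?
Powers of 11 mod 21: 11^1≡11, 11^2≡16, 11^3≡8, 11^4≡4, 11^5≡2, 11^6≡1. First k with 11^k≡1 is k=6. Yes, ord_21(11) = 6.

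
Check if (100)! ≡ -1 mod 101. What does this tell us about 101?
(100)! mod 101 = 100. Since this equals -1 mod 101, Wilson confirms 101 is prime.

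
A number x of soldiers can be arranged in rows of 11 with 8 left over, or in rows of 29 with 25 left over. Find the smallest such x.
M = 11 × 29 = 319. M₁ = 29, y₁ ≡ 8 mod 11. M₂ = 11, y₂ ≡ 8 mod 29. x = 8×29×8 + 25×11×8 ≡ 228 mod 319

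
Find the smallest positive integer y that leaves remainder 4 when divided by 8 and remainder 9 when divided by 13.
M = 8 × 13 = 104. M₁ = 13, y₁ ≡ 5 mod 8. M₂ = 8, y₂ ≡ 5 mod 13. y = 4×13×5 + 9×8×5 ≡ 100 mod 104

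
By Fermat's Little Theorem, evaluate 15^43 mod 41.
By Fermat: 15^{40} ≡ 1 (mod 41). So 15^{43} = 15^{40} · 15^{3} ≡ 15^{3} ≡ 13 (mod 41)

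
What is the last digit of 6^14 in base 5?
Using Fermat: 6^{4} ≡ 1 mod 5. 14 ≡ 2 mod 4. So 6^{14} ≡ 6^{2} ≡ 1 mod 5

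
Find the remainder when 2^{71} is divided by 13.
By Fermat: 2^{12} ≡ 1 mod 13. 71 = 5×12 + 11. So 2^{71} ≡ 2^{11} ≡ 7 mod 13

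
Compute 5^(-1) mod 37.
Since 37 is prime, by Fermat 5^(-1) ≡ 5^{35} ≡ 15 mod 37. Verify: 5 × 15 = 75 ≡ 1 mod 37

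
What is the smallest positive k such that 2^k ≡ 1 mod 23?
Powers of 2 mod 23: 2^1≡2, 2^2≡4, 2^3≡8, 2^4≡16, 2^5≡9, 2^6≡18, 2^7≡13, 2^8≡3, 2^9≡6, 2^10≡12, 2^11≡1. So the order of 2 is 11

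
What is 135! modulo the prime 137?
(136)! = (135)! × (136) ≡ -1 mod 137. So (135)! ≡ -1 × (136)^(-1) ≡ (-1)×(-1) = 1 mod 137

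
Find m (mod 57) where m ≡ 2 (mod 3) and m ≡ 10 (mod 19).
M = 3 × 19 = 57. M₁ = 19, y₁ ≡ 1 (mod 3). M₂ = 3, y₂ ≡ 13 (mod 19). m = 2×19×1 + 10×3×13 ≡ 29 (mod 57)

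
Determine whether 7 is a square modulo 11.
By Euler's criterion: 7^{5} ≡ 10 (mod 11). Since this equals -1 (≡ 10), 7 is not a QR.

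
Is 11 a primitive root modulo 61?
11^{4} ≡ 1 (mod 61) and 4 < 60, so ord_61(11) = 4 ≠ 60 and 11 is not a primitive root.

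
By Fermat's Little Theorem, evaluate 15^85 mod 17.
By Fermat: 15^{16} ≡ 1 (mod 17). 85 = 5×16 + 5. So 15^{85} ≡ 15^{5} ≡ 2 (mod 17)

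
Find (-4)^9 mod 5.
Using Fermat: (-4)^{4} ≡ 1 mod 5. 9 ≡ 1 mod 4. So (-4)^{9} ≡ (-4)^{1} ≡ 1 mod 5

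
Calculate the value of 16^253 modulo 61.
Using Fermat: 16^{60} ≡ 1 (mod 61). 253 ≡ 13 (mod 60). So 16^{253} ≡ 16^{13} ≡ 56 (mod 61)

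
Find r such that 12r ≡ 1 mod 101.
Since 101 is prime, by Fermat 12^(-1) ≡ 12^{99} ≡ 59 mod 101. Verify: 12 × 59 = 708 ≡ 1 mod 101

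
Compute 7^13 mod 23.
By repeated squaring (mod 23): 7^{1}≡7, 7^{2}≡3, 7^{4}≡9, 7^{8}≡12. Then 7^{13} = 7^{8+4+1} ≡ 12 × 9 × 7 ≡ 20 (mod 23)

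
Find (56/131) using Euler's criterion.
(56/131) = 56^{65} mod 131 = -1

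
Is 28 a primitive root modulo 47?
28^{23} ≡ 1 (mod 47) and 23 < 46, so ord_47(28) = 23 ≠ 46 and 28 is not a primitive root.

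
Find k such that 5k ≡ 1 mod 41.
Since 41 is prime, by Fermat 5^(-1) ≡ 5^{39} ≡ 33 mod 41. Verify: 5 × 33 = 165 ≡ 1 mod 41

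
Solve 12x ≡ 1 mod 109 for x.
Since 109 is prime, by Fermat 12^(-1) ≡ 12^{107} ≡ 100 mod 109. Verify: 12 × 100 = 1200 ≡ 1 mod 109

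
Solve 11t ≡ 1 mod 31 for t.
Since 31 is prime, by Fermat 11^(-1) ≡ 11^{29} ≡ 17 mod 31. Verify: 11 × 17 = 187 ≡ 1 mod 31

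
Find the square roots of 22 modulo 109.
The square roots of 22 mod 109 are 26 and 83. Verify: 26² = 676 ≡ 22 (mod 109)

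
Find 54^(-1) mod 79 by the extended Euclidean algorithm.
Extended GCD: 54(-19) + 79(13) = 1. So 54^(-1) ≡ -19 ≡ 60 mod 79. Verify: 54 × 60 = 3240 ≡ 1 mod 79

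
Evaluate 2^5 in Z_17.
By repeated squaring mod 17: 2^{1}≡2, 2^{2}≡4, 2^{4}≡16. Then 2^{5} = 2^{4+1} ≡ 16 × 2 ≡ 15 mod 17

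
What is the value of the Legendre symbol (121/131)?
(121/131) = 121^{65} mod 131 = 1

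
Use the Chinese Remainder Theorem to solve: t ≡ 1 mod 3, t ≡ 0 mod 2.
M = 3 × 2 = 6. M₁ = 2, y₁ ≡ 2 mod 3. M₂ = 3, y₂ ≡ 1 mod 2. t = 1×2×2 + 0×3×1 ≡ 4 mod 6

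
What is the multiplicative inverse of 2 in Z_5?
Since 5 is prime, by Fermat 2^(-1) ≡ 2^{3} ≡ 3 mod 5. Verify: 2 × 3 = 6 ≡ 1 mod 5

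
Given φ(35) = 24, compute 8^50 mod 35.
By Euler: 8^{24} ≡ 1 mod 35 since gcd(8, 35) = 1. 50 = 2×24 + 2. So 8^{50} ≡ 8^{2} ≡ 29 mod 35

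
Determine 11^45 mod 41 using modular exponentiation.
Using Fermat: 11^{40} ≡ 1 (mod 41). 45 ≡ 5 (mod 40). So 11^{45} ≡ 11^{5} ≡ 3 (mod 41)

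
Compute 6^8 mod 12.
By repeated squaring (mod 12): 6^{1}≡6, 6^{2}≡0, 6^{4}≡0, 6^{8}≡0. So 6^{8} ≡ 0 (mod 12)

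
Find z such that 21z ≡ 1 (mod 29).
Since 29 is prime, by Fermat 21^(-1) ≡ 21^{27} ≡ 18 (mod 29). Verify: 21 × 18 = 378 ≡ 1 (mod 29)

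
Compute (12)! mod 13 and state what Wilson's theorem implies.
(12)! mod 13 = 12. Since this equals -1 mod 13, Wilson confirms 13 is prime.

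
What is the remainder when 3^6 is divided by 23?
By repeated squaring (mod 23): 3^{1}≡3, 3^{2}≡9, 3^{4}≡12. Then 3^{6} = 3^{4+2} ≡ 12 × 9 ≡ 16 (mod 23)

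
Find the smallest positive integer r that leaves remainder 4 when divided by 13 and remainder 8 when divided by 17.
M = 13 × 17 = 221. M₁ = 17, y₁ ≡ 10 mod 13. M₂ = 13, y₂ ≡ 4 mod 17. r = 4×17×10 + 8×13×4 ≡ 212 mod 221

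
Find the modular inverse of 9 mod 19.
Since 19 is prime, by Fermat 9^(-1) ≡ 9^{17} ≡ 17 mod 19. Verify: 9 × 17 = 153 ≡ 1 mod 19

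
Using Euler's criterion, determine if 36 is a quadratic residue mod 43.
By Euler's criterion: 36^{21} ≡ 1 (mod 43). Since this equals 1, 36 is a QR.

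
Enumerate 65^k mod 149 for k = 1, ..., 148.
65^1, 65^2, ..., 65^{148} mod 149: [65, 53, 18, 127, 60, 26, 51, 37, 21, 24, 70, 80, 134, 68, 99, 28, 32, 143, 57, 129, 41, 132, 87, 142, 141, 76, 23, 5, 27, 116, 90, 39, 2, 130, 106, 36, 105, 120, 52, 102, 74, 42, 48, 140, 11, 119, 136, 49, 56, 64, 137, 114, 109, 82, 115, 25, 135, 133, 3, 46, 10, 54, 83, 31, 78, 4, 111, 63, 72, 61, 91, 104, 55, 148, 84, 96, 131, 22, 89, 123, 98, 112, 128, 125, 79, 69, 15, 81, 50, 121, 117, 6, 92, 20, 108, 17, 62, 7, 8, 73, 126, 144, 122, 33, 59, 110, 147, 19, 43, 113, 44, 29, 97, 47, 75, 107, 101, 9, 138, 30, 13, 100, 93, 85, 12, 35, 40, 67, 34, 124, 14, 16, 146, 103, 139, 95, 66, 118, 71, 145, 38, 86, 77, 88, 58, 45, 94, 1]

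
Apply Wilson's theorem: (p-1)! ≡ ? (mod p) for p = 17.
By Wilson's theorem, (16)! ≡ -1 ≡ 16 mod 17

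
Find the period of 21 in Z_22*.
Powers of 21 mod 22: 21^1≡21, 21^2≡1. Order = 2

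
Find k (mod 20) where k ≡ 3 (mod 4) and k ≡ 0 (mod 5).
M = 4 × 5 = 20. M₁ = 5, y₁ ≡ 1 (mod 4). M₂ = 4, y₂ ≡ 4 (mod 5). k = 3×5×1 + 0×4×4 ≡ 15 (mod 20)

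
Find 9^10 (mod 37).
By repeated squaring (mod 37): 9^{1}≡9, 9^{2}≡7, 9^{4}≡12, 9^{8}≡33. Then 9^{10} = 9^{8+2} ≡ 33 × 7 ≡ 9 (mod 37)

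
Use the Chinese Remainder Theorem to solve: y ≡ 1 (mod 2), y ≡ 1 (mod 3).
M = 2 × 3 = 6. M₁ = 3, y₁ ≡ 1 (mod 2). M₂ = 2, y₂ ≡ 2 (mod 3). y = 1×3×1 + 1×2×2 ≡ 1 (mod 6)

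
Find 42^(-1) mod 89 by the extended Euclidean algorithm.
Extended GCD: 42(-36) + 89(17) = 1. So 42^(-1) ≡ -36 ≡ 53 mod 89. Verify: 42 × 53 = 2226 ≡ 1 mod 89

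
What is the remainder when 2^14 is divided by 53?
By repeated squaring mod 53: 2^{1}≡2, 2^{2}≡4, 2^{4}≡16, 2^{8}≡44. Then 2^{14} = 2^{8+4+2} ≡ 44 × 16 × 4 ≡ 7 mod 53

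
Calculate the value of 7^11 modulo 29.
By repeated squaring mod 29: 7^{1}≡7, 7^{2}≡20, 7^{4}≡23, 7^{8}≡7. Then 7^{11} = 7^{8+2+1} ≡ 7 × 20 × 7 ≡ 23 mod 29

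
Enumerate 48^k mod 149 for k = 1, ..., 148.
48^1, 48^2, ..., 48^{148} mod 149: [48, 69, 34, 142, 111, 113, 60, 49, 117, 103, 27, 104, 75, 24, 109, 17, 71, 130, 131, 30, 99, 133, 126, 88, 52, 112, 12, 129, 83, 110, 65, 140, 15, 124, 141, 63, 44, 26, 56, 6, 139, 116, 55, 107, 70, 82, 62, 145, 106, 22, 13, 28, 3, 144, 58, 102, 128, 35, 41, 31, 147, 53, 11, 81, 14, 76, 72, 29, 51, 64, 92, 95, 90, 148, 101, 80, 115, 7, 38, 36, 89, 100, 32, 46, 122, 45, 74, 125, 40, 132, 78, 19, 18, 119, 50, 16, 23, 61, 97, 37, 137, 20, 66, 39, 84, 9, 134, 25, 8, 86, 105, 123, 93, 143, 10, 33, 94, 42, 79, 67, 87, 4, 43, 127, 136, 121, 146, 5, 91, 47, 21, 114, 108, 118, 2, 96, 138, 68, 135, 73, 77, 120, 98, 85, 57, 54, 59, 1]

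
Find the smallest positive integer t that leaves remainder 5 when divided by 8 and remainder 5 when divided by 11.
M = 8 × 11 = 88. M₁ = 11, y₁ ≡ 3 mod 8. M₂ = 8, y₂ ≡ 7 mod 11. t = 5×11×3 + 5×8×7 ≡ 5 mod 88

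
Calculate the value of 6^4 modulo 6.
6^{4} = 1296 ≡ 0 (mod 6)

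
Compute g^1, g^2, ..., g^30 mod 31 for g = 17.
17^1, 17^2, ..., 17^{30} mod 31: [17, 10, 15, 7, 26, 8, 12, 18, 27, 25, 22, 2, 3, 20, 30, 14, 21, 16, 24, 5, 23, 19, 13, 4, 6, 9, 29, 28, 11, 1]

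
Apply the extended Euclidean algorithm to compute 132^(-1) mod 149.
Extended GCD: 132(35) + 149(-31) = 1. So 132^(-1) ≡ 35 mod 149. Verify: 132 × 35 = 4620 ≡ 1 mod 149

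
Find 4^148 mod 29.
Using Fermat: 4^{28} ≡ 1 mod 29. 148 ≡ 8 mod 28. So 4^{148} ≡ 4^{8} ≡ 25 mod 29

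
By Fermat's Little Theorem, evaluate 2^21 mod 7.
By Fermat: 2^{6} ≡ 1 mod 7. 21 = 3×6 + 3. So 2^{21} ≡ 2^{3} ≡ 1 mod 7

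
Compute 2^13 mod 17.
By repeated squaring mod 17: 2^{1}≡2, 2^{2}≡4, 2^{4}≡16, 2^{8}≡1. Then 2^{13} = 2^{8+4+1} ≡ 1 × 16 × 2 ≡ 15 mod 17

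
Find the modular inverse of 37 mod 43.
Since 43 is prime, by Fermat 37^(-1) ≡ 37^{41} ≡ 7 (mod 43). Verify: 37 × 7 = 259 ≡ 1 (mod 43)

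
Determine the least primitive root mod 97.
g = 5. Powers: [5, 25, 28, 43, 21, 8, 40, 6, 30, ...] generates all 96 non-zero residues.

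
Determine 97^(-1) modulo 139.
Since 139 is prime, by Fermat 97^(-1) ≡ 97^{137} ≡ 43 mod 139. Verify: 97 × 43 = 4171 ≡ 1 mod 139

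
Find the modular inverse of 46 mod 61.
Since 61 is prime, by Fermat 46^(-1) ≡ 46^{59} ≡ 4 (mod 61). Verify: 46 × 4 = 184 ≡ 1 (mod 61)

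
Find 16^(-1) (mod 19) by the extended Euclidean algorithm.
Extended GCD: 16(6) + 19(-5) = 1. So 16^(-1) ≡ 6 (mod 19). Verify: 16 × 6 = 96 ≡ 1 (mod 19)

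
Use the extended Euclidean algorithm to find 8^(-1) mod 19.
Extended GCD: 8(-7) + 19(3) = 1. So 8^(-1) ≡ -7 ≡ 12 (mod 19). Verify: 8 × 12 = 96 ≡ 1 (mod 19)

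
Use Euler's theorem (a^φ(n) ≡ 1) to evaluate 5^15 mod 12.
By Euler: 5^{4} ≡ 1 mod 12 since gcd(5, 12) = 1. 15 = 3×4 + 3. So 5^{15} ≡ 5^{3} ≡ 5 mod 12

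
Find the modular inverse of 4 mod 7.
Since 7 is prime, by Fermat 4^(-1) ≡ 4^{5} ≡ 2 (mod 7). Verify: 4 × 2 = 8 ≡ 1 (mod 7)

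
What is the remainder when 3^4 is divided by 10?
3^{4} = 81 ≡ 1 (mod 10)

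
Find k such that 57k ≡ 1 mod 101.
Since 101 is prime, by Fermat 57^(-1) ≡ 57^{99} ≡ 39 mod 101. Verify: 57 × 39 = 2223 ≡ 1 mod 101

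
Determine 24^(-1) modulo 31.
Since 31 is prime, by Fermat 24^(-1) ≡ 24^{29} ≡ 22 (mod 31). Verify: 24 × 22 = 528 ≡ 1 (mod 31)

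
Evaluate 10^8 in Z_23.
By repeated squaring mod 23: 10^{1}≡10, 10^{2}≡8, 10^{4}≡18, 10^{8}≡2. So 10^{8} ≡ 2 mod 23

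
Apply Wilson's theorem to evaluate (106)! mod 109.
(108)! = (106)! × (107) × (108) ≡ -1 mod 109. So (106)! ≡ -1 × [(108)(107)]^(-1) ≡ 54 mod 109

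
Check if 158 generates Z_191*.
158^{95} ≡ 1 mod 191 and 95 < 190, so ord_191(158) = 95 ≠ 190 and 158 is not a primitive root.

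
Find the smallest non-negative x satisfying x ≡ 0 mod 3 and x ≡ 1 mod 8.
M = 3 × 8 = 24. M₁ = 8, y₁ ≡ 2 mod 3. M₂ = 3, y₂ ≡ 3 mod 8. x = 0×8×2 + 1×3×3 ≡ 9 mod 24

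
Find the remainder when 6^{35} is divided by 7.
By Fermat: 6^{6} ≡ 1 mod 7. 35 = 5×6 + 5. So 6^{35} ≡ 6^{5} ≡ 6 mod 7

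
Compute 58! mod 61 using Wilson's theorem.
(60)! = (58)! × (59) × (60) ≡ -1 mod 61. So (58)! ≡ -1 × [(60)(59)]^(-1) ≡ 30 mod 61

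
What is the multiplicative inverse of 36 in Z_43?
Since 43 is prime, by Fermat 36^(-1) ≡ 36^{41} ≡ 6 (mod 43). Verify: 36 × 6 = 216 ≡ 1 (mod 43)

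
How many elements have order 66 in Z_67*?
A prime p has φ(p-1) primitive roots; here φ(66) = 20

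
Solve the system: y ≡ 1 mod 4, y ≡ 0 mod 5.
M = 4 × 5 = 20. M₁ = 5, y₁ ≡ 1 mod 4. M₂ = 4, y₂ ≡ 4 mod 5. y = 1×5×1 + 0×4×4 ≡ 5 mod 20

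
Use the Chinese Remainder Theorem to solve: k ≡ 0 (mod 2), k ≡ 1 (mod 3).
M = 2 × 3 = 6. M₁ = 3, y₁ ≡ 1 (mod 2). M₂ = 2, y₂ ≡ 2 (mod 3). k = 0×3×1 + 1×2×2 ≡ 4 (mod 6)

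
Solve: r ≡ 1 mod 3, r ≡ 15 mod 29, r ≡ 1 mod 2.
M = 3 × 29 × 2 = 174. M₁ = 58, y₁ ≡ 1 mod 3. M₂ = 6, y₂ ≡ 5 mod 29. M₃ = 87, y₃ ≡ 1 mod 2. r = 1×58×1 + 15×6×5 + 1×87×1 ≡ 73 mod 174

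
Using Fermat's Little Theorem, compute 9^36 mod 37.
By Fermat's Little Theorem, 9^{36} ≡ 1 (mod 37) since 37 is prime and gcd(9, 37) = 1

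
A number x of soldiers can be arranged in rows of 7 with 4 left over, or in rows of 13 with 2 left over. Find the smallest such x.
M = 7 × 13 = 91. M₁ = 13, y₁ ≡ 6 mod 7. M₂ = 7, y₂ ≡ 2 mod 13. x = 4×13×6 + 2×7×2 ≡ 67 mod 91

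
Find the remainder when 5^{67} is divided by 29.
By Fermat: 5^{28} ≡ 1 (mod 29). 67 = 2×28 + 11. So 5^{67} ≡ 5^{11} ≡ 13 (mod 29)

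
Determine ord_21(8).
Powers of 8 mod 21: 8^1≡8, 8^2≡1. So the order of 8 is 2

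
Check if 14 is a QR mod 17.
By Euler's criterion: 14^{8} ≡ 16 mod 17. Since this equals -1 (≡ 16), 14 is not a QR.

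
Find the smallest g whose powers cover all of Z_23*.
g = 5. For each prime q|22: 5^{11}≡22, 5^{2}≡2, none ≡ 1, so ord_23(5) = 22 and 5 is a primitive root.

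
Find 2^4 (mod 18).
2^{4} = 16 ≡ 16 (mod 18)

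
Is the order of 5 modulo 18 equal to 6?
Powers of 5 mod 18: 5^1≡5, 5^2≡7, 5^3≡17, 5^4≡13, 5^5≡11, 5^6≡1. First k with 5^k≡1 is k=6. Yes, ord_18(5) = 6.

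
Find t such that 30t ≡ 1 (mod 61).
Since 61 is prime, by Fermat 30^(-1) ≡ 30^{59} ≡ 59 (mod 61). Verify: 30 × 59 = 1770 ≡ 1 (mod 61)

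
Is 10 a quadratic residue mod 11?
By Euler's criterion: 10^{5} ≡ 10 (mod 11). Since this equals -1 (≡ 10), 10 is not a QR.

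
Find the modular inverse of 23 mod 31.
Since 31 is prime, by Fermat 23^(-1) ≡ 23^{29} ≡ 27 mod 31. Verify: 23 × 27 = 621 ≡ 1 mod 31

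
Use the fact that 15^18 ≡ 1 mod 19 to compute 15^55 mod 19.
By Fermat: 15^{18} ≡ 1 mod 19. 55 = 3×18 + 1. So 15^{55} ≡ 15^{1} ≡ 15 mod 19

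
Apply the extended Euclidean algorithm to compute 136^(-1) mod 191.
Extended GCD: 136(-66) + 191(47) = 1. So 136^(-1) ≡ -66 ≡ 125 (mod 191). Verify: 136 × 125 = 17000 ≡ 1 (mod 191)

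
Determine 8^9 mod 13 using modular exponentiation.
By repeated squaring mod 13: 8^{1}≡8, 8^{2}≡12, 8^{4}≡1, 8^{8}≡1. Then 8^{9} = 8^{8+1} ≡ 1 × 8 ≡ 8 mod 13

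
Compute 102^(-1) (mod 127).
Since 127 is prime, by Fermat 102^(-1) ≡ 102^{125} ≡ 66 (mod 127). Verify: 102 × 66 = 6732 ≡ 1 (mod 127)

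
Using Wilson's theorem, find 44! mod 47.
(46)! = (44)! × (45) × (46) ≡ -1 (mod 47). So (44)! ≡ -1 × [(46)(45)]^(-1) ≡ 23 (mod 47)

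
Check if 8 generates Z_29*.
ord_29(8) divides 28. For each prime q|28: 8^{14}≡28, 8^{4}≡7, none ≡ 1. So 8 has order 28 and is a primitive root mod 29.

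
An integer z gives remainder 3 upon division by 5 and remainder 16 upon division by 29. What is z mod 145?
M = 5 × 29 = 145. M₁ = 29, y₁ ≡ 4 mod 5. M₂ = 5, y₂ ≡ 6 mod 29. z = 3×29×4 + 16×5×6 ≡ 103 mod 145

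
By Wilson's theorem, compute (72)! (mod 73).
By Wilson's theorem, (72)! ≡ -1 ≡ 72 (mod 73)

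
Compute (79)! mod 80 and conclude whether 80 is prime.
(79)! mod 80 = 0. Since 0 ≢ -1 (mod 80), 80 is not prime.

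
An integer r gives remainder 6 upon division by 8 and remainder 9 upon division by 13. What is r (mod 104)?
M = 8 × 13 = 104. M₁ = 13, y₁ ≡ 5 (mod 8). M₂ = 8, y₂ ≡ 5 (mod 13). r = 6×13×5 + 9×8×5 ≡ 22 (mod 104)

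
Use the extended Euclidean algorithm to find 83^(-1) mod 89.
Extended GCD: 83(-15) + 89(14) = 1. So 83^(-1) ≡ -15 ≡ 74 mod 89. Verify: 83 × 74 = 6142 ≡ 1 mod 89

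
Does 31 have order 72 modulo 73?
ord_73(31) divides 72. For each prime q|72: 31^{36}≡72, 31^{24}≡64, none ≡ 1. So 31 has order 72 and is a primitive root mod 73.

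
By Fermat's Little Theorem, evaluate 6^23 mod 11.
By Fermat: 6^{10} ≡ 1 (mod 11). 23 = 2×10 + 3. So 6^{23} ≡ 6^{3} ≡ 7 (mod 11)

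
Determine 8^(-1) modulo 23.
Since 23 is prime, by Fermat 8^(-1) ≡ 8^{21} ≡ 3 (mod 23). Verify: 8 × 3 = 24 ≡ 1 (mod 23)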